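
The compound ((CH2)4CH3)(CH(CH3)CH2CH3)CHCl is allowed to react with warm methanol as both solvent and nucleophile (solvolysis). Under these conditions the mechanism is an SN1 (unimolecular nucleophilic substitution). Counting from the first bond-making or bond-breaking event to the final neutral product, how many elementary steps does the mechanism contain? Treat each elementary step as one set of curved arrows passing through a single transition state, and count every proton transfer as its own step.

Step 1: The C–Cl bond breaks with both electrons going to the chloride; Cl⁻ leaves and a secondary carbocation remains.
Step 2: A 1,2-hydride shift from the adjacent sec-butyl carbon moves the positive charge from the secondary centre to an adjacent carbon, generating a more stable tertiary carbocation.
Step 3: CH3OH donates an oxygen lone pair into the empty p orbital of the cation, giving a protonated ether (an oxonium ion).
Step 4: Proton transfer from the O–H of the oxonium ion to a solvent molecule delivers the neutral ether.
Total: 4 elementary steps.

4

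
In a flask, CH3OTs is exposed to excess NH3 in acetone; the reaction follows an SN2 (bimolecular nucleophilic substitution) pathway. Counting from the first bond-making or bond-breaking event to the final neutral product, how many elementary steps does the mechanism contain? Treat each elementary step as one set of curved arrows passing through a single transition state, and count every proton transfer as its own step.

2

Step 1: A lone pair on the N of NH3 attacks the α-carbon from the back side while the C–O bond breaks; both bonding electrons leave with TsO⁻. The product of this concerted step is an alkylammonium ion.
Step 2: A second equivalent of NH3 removes a proton from the N, giving the neutral product.
Total: 2 elementary steps.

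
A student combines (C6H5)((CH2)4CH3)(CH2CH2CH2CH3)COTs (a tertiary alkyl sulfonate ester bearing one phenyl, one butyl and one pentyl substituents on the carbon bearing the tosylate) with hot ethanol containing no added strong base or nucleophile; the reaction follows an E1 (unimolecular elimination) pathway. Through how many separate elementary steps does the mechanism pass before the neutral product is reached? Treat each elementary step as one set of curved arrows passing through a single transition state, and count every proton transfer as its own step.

2

Step 1: Unassisted departure of TsO⁻ (taking the C–O bonding pair) generates a tertiary carbocation.
(No 1,2-shift: no single shift to an adjacent carbon would give a more stable cation.)
Step 2: Loss of a β-proton to an ethanol molecule of the solvent: the C–H bonding pair collapses toward the cationic carbon to form the C=C π bond, yielding the alkene.
Total: 2 elementary steps.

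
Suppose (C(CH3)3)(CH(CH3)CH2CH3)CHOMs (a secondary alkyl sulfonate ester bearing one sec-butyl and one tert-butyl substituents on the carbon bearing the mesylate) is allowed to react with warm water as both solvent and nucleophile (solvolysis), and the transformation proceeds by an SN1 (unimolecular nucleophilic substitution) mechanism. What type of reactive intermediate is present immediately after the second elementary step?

tertiary carbocation

Step 1: Unassisted departure of MsO⁻ (taking the C–O bonding pair) generates a secondary carbocation.
Step 2: Carbocation rearrangement: a 1,2-hydride shift from the adjacent sec-butyl carbon converts the initially-formed secondary cation into the more stable tertiary cation.
After step 2 the species present is a tertiary carbocation.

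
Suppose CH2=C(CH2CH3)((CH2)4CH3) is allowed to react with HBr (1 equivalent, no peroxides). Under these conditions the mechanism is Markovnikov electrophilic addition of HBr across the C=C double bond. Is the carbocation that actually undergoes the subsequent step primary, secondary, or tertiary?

tertiary

Step 1: The π electrons of the C=C bond attack a proton of HBr; Markovnikov addition places the new C–H on the less-substituted alkene carbon, so the positive charge ends up on the more-substituted carbon — a tertiary carbocation. The H–Br bond breaks heterolytically, releasing Br⁻.
No single 1,2-shift to an adjacent carbon would give a more-substituted cation, so no rearrangement occurs.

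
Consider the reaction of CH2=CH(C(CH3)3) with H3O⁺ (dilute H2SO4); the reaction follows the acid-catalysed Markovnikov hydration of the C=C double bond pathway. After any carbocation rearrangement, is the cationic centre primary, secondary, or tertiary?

Step 1: Electrophilic addition begins with the π(C=C) electrons forming a bond to the proton of H3O⁺. Following Markovnikov's rule, the resulting cation is secondary. H2O is released.
Step 2: A methyl group with its bonding pair migrates from the adjacent tert-butyl carbon to the cationic centre — a 1,2-methyl shift — upgrading the secondary cation to a tertiary one.
The cation rearranges from secondary to tertiary via a 1,2-methyl shift from the adjacent tert-butyl carbon; the tertiary cation is what reacts next.

tertiary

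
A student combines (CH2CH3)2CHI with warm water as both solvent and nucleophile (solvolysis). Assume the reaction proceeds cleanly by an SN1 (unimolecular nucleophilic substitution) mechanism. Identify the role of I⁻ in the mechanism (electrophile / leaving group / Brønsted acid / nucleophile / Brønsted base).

leaving group

Step 1: The C–I bond breaks with both electrons going to the iodide; I⁻ leaves and a secondary carbocation remains.
I⁻ departs with both electrons of the breaking σ-bond — that is the definition of a leaving group.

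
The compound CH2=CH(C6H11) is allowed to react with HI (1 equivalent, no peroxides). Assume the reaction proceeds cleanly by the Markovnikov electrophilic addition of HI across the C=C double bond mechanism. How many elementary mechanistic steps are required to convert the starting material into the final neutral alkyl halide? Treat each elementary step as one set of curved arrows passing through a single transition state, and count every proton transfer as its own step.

3

Step 1: The π electrons of the C=C bond attack a proton of HI; Markovnikov addition places the new C–H on the less-substituted alkene carbon, so the positive charge ends up on the more-substituted carbon — a secondary carbocation. The H–I bond breaks heterolytically, releasing I⁻.
Step 2: A hydride (H with its bonding pair) migrates from the adjacent cyclohexyl carbon to the cationic centre — a 1,2-hydride shift — upgrading the secondary cation to a tertiary one.
Step 3: The I⁻ anion donates a lone pair to the carbocation, forming the new C–I σ-bond and giving the neutral alkyl halide.
Total: 3 elementary steps.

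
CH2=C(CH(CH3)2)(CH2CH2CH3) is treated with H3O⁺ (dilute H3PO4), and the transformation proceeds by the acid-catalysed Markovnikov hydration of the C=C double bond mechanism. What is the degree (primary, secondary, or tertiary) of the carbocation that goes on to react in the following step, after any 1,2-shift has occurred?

tertiary

Step 1: The π electrons of the C=C bond attack a proton of H3O⁺; Markovnikov addition places the new C–H on the less-substituted alkene carbon, so the positive charge ends up on the more-substituted carbon — a tertiary carbocation. H2O is released.
No single 1,2-shift to an adjacent carbon would give a more-substituted cation, so no rearrangement occurs.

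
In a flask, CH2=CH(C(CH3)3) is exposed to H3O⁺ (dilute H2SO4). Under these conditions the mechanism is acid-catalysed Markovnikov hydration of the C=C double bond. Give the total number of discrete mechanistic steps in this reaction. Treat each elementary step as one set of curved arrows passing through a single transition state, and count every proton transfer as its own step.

4

Step 1: The π electrons of the C=C bond attack a proton of H3O⁺; Markovnikov addition places the new C–H on the less-substituted alkene carbon, so the positive charge ends up on the more-substituted carbon — a secondary carbocation. H2O is released.
Step 2: A 1,2-methyl shift from the adjacent tert-butyl carbon moves the positive charge from the secondary centre to an adjacent carbon, generating a more stable tertiary carbocation.
Step 3: Water acts as the nucleophile: an oxygen lone pair bonds to the cationic carbon, giving an oxonium-ion intermediate.
Step 4: Proton transfer from the O–H of the oxonium ion to H2O completes the catalytic cycle and yields the alcohol.
Total: 4 elementary steps.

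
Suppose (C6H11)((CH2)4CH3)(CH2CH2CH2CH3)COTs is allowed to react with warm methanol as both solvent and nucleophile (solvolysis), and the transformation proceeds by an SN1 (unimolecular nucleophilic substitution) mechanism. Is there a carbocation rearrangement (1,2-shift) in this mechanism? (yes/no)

The first-formed carbocation is tertiary.
No single 1,2-shift to an adjacent carbon would produce a more-substituted cation than the one already present, so no rearrangement occurs.

no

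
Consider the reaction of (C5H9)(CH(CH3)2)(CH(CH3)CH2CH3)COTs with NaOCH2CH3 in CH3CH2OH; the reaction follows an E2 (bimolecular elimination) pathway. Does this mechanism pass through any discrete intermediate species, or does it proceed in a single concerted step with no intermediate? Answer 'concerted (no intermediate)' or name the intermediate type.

concerted (no intermediate)

Concerted anti-periplanar elimination: CH3CH2O⁻ abstracts a β-H while TsO⁻ leaves, and the C–H electrons become the new C=C π bond — all in a single transition state.
All bond changes occur in one transition state; no discrete intermediate is formed.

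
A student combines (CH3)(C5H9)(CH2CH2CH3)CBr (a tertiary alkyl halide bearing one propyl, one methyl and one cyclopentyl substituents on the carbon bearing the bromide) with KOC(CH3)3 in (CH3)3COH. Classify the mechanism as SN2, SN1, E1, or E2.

E2

Conditions: a strong/bulky base with a tertiary substrate bearing a β-hydrogen.
These conditions are the textbook signature of the E2 pathway.
A strong (often hindered) base removes a β-H in concert with loss of the leaving group — bimolecular elimination.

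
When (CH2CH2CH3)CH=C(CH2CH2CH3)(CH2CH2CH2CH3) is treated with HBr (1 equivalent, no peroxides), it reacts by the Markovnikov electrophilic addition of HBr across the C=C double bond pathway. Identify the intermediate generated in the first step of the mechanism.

Step 1: Electrophilic addition begins with the π(C=C) electrons forming a bond to the proton of HBr. Following Markovnikov's rule, the resulting cation is tertiary. The H–Br bond breaks heterolytically, releasing Br⁻.
After step 1 the species present is a tertiary carbocation.

tertiary carbocation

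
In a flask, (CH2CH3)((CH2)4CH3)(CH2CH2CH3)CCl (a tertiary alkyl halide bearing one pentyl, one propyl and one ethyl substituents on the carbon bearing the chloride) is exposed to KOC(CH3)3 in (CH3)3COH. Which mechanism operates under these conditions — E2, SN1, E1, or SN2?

E2

Conditions: a strong/bulky base with a tertiary substrate bearing a β-hydrogen.
These conditions are the textbook signature of the E2 pathway.
A strong (often hindered) base removes a β-H in concert with loss of the leaving group — bimolecular elimination.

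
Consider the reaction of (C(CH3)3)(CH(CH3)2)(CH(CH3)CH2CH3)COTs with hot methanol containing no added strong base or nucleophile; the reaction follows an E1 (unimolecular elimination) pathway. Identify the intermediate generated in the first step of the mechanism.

Step 1: Unassisted departure of TsO⁻ (taking the C–O bonding pair) generates a tertiary carbocation.
After step 1 the species present is a tertiary carbocation.

tertiary carbocation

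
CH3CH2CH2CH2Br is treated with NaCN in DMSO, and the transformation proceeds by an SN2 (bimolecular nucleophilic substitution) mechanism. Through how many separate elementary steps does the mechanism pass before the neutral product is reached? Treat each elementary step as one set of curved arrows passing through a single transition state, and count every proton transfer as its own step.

Step 1: CN⁻ attacks the back face of the α-carbon while Br⁻ departs with the C–Br bonding pair — a single concerted displacement through a pentacoordinate transition state.
Total: 1 elementary step.

1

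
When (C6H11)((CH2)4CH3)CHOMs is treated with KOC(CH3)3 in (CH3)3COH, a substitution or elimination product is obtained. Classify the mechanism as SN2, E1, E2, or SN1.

Conditions: a strong/bulky base with a secondary substrate bearing a β-hydrogen.
These conditions are the textbook signature of the E2 pathway.
A strong (often hindered) base removes a β-H in concert with loss of the leaving group — bimolecular elimination.

E2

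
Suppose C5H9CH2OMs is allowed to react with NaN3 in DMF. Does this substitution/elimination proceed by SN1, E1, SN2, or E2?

Conditions: a primary substrate with a strong nucleophile in the polar aprotic solvent DMF.
These conditions are the textbook signature of the SN2 pathway.
An unhindered substrate with a strong nucleophile in a polar aprotic solvent favours one-step backside displacement.

SN2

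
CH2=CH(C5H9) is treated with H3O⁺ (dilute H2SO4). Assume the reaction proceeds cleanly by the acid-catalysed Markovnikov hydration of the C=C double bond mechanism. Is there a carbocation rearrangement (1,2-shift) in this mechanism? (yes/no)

The first-formed carbocation is secondary.
The adjacent cyclopentyl carbon already bears 2 other carbon substituents and has a hydrogen to migrate; after a 1,2-hydride shift from that carbon the positive charge sits on a tertiary centre.
Tertiary is more stable than secondary, so the shift occurs.

yes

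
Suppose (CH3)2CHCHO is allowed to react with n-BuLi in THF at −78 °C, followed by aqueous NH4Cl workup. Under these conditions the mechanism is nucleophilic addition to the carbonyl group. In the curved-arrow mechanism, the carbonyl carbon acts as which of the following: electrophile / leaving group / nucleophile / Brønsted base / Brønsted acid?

Step 1: the carbanion-like carbon of n-BuLi attacks the sp² carbonyl carbon; the C=O π bond breaks and the electrons end up as a lone pair on the alkoxide oxygen of the tetrahedral intermediate.
The carbonyl carbon accepts an electron pair into an empty or π* orbital — it is the electrophile.

electrophile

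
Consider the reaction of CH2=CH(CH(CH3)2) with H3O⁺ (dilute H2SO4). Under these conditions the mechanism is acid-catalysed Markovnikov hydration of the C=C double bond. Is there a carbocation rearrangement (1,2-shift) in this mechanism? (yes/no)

yes

The first-formed carbocation is secondary.
The adjacent isopropyl carbon already bears 2 other carbon substituents and has a hydrogen to migrate; after a 1,2-hydride shift from that carbon the positive charge sits on a tertiary centre.
Tertiary is more stable than secondary, so the shift occurs.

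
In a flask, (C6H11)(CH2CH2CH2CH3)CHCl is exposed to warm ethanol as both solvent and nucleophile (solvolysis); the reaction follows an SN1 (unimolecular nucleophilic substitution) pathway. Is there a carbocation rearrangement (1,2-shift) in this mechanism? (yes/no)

The first-formed carbocation is secondary.
The adjacent cyclohexyl carbon already bears 2 other carbon substituents and has a hydrogen to migrate; after a 1,2-hydride shift from that carbon the positive charge sits on a tertiary centre.
Tertiary is more stable than secondary, so the shift occurs.

yes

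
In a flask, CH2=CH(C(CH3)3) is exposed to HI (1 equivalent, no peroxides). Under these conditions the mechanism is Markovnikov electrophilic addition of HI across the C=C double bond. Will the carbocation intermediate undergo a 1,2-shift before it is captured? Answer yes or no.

yes

The first-formed carbocation is secondary.
The adjacent tert-butyl carbon has no hydrogen but bears methyl groups; migration of one methyl with its bonding pair (a 1,2-methyl shift) places the charge on a tertiary centre.
Tertiary is more stable than secondary, so the shift occurs.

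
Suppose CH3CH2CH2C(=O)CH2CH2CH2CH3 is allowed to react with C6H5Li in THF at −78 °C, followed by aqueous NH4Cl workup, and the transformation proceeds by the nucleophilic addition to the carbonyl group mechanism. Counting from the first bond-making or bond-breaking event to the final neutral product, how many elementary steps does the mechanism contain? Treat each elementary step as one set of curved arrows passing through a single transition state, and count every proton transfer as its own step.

Step 1: A lone pair / filled orbital on the carbanion-like carbon of C6H5Li attacks the electrophilic carbonyl carbon; the π(C=O) electrons shift onto oxygen, producing a tetrahedral alkoxide intermediate.
Step 2: Protonation of the alkoxide by aqueous NH4Cl workup furnishes an alcohol.
Total: 2 elementary steps.

2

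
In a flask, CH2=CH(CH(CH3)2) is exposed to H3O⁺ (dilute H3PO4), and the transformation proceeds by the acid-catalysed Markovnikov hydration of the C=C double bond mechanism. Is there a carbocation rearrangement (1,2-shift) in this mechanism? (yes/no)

The first-formed carbocation is secondary.
The adjacent isopropyl carbon already bears 2 other carbon substituents and has a hydrogen to migrate; after a 1,2-hydride shift from that carbon the positive charge sits on a tertiary centre.
Tertiary is more stable than secondary, so the shift occurs.

yes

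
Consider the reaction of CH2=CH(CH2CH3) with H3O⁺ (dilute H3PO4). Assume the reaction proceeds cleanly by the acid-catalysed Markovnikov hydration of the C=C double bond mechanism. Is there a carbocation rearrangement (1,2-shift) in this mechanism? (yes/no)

no

The first-formed carbocation is secondary.
No single 1,2-shift to an adjacent carbon would produce a more-substituted cation than the one already present, so no rearrangement occurs.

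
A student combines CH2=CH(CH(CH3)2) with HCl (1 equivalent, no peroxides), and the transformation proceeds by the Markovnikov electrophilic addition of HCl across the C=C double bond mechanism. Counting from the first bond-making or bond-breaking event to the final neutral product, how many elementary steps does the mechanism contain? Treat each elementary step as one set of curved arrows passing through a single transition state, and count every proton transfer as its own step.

3

Step 1: Electrophilic addition begins with the π(C=C) electrons forming a bond to the proton of HCl. Following Markovnikov's rule, the resulting cation is secondary. The H–Cl bond breaks heterolytically, releasing Cl⁻.
Step 2: A hydride (H with its bonding pair) migrates from the adjacent isopropyl carbon to the cationic centre — a 1,2-hydride shift — upgrading the secondary cation to a tertiary one.
Step 3: Cl⁻ captures the cation: a lone pair on Cl⁻ fills the empty p orbital, producing the alkyl halide product.
Total: 3 elementary steps.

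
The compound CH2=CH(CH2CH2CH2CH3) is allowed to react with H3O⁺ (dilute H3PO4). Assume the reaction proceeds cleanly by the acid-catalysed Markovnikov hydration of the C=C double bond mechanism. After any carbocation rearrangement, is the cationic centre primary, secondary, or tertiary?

secondary

Step 1: Protonation of the alkene by H3O⁺: the π bond acts as the nucleophile and picks up H⁺, giving the more stable (Markovnikov) secondary carbocation. H2O is released.
No single 1,2-shift to an adjacent carbon would give a more-substituted cation, so no rearrangement occurs.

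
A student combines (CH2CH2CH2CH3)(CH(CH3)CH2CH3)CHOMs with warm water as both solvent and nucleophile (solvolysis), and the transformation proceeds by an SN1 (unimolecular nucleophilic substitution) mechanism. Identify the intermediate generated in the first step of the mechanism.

secondary carbocation

Step 1: The C–O bond breaks with both electrons going to the mesylate; MsO⁻ leaves and a secondary carbocation remains.
After step 1 the species present is a secondary carbocation.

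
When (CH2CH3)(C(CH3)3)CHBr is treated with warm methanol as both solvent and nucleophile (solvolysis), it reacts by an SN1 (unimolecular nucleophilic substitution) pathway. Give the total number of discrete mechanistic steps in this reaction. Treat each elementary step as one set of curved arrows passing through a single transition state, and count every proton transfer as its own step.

4

Step 1: Rate-determining heterolysis of the C–Br bond gives Br⁻ and a secondary carbocation.
Step 2: A 1,2-methyl shift from the adjacent tert-butyl carbon moves the positive charge from the secondary centre to an adjacent carbon, generating a more stable tertiary carbocation.
Step 3: CH3OH donates an oxygen lone pair into the empty p orbital of the cation, giving a protonated ether (an oxonium ion).
Step 4: Deprotonation of the oxonium oxygen by solvent methanol yields the neutral ether.
Total: 4 elementary steps.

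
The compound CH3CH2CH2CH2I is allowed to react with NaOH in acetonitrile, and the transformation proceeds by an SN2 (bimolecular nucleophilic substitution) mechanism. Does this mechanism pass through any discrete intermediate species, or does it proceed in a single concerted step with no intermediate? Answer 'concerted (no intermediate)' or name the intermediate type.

The hydroxide nucleophile donates a lone pair from O to the α-carbon in a backside attack; simultaneously the C–I σ-bond breaks and both of its electrons leave with I⁻. One concerted step with inversion of configuration.
All bond changes occur in one transition state; no discrete intermediate is formed.

concerted (no intermediate)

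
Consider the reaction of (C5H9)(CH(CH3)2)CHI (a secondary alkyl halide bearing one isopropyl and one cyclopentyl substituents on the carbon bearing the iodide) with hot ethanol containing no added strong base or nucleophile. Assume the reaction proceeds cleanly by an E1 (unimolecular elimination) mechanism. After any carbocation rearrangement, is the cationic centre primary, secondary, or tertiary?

Step 1: The C–I bond breaks with both electrons going to the iodide; I⁻ leaves and a secondary carbocation remains.
Step 2: Carbocation rearrangement: a 1,2-hydride shift from the adjacent isopropyl carbon converts the initially-formed secondary cation into the more stable tertiary cation.
The cation rearranges from secondary to tertiary via a 1,2-hydride shift from the adjacent isopropyl carbon; the tertiary cation is what reacts next.

tertiary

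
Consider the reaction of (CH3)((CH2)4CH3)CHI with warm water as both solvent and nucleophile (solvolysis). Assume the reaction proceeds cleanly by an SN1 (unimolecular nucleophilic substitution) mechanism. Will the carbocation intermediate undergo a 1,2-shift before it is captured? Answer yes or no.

The first-formed carbocation is secondary.
No single 1,2-shift to an adjacent carbon would produce a more-substituted cation than the one already present, so no rearrangement occurs.

no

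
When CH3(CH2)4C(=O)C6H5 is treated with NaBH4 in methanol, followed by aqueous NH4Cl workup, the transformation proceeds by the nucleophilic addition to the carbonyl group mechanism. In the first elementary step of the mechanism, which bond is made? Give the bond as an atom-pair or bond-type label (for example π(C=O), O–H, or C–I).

Step 1: H⁻ (delivered from BH4⁻) attacks the sp² carbonyl carbon; the C=O π bond breaks and the electrons end up as a lone pair on the alkoxide oxygen of the tetrahedral intermediate.
The bond formed in this step is the C–H bond.

C–H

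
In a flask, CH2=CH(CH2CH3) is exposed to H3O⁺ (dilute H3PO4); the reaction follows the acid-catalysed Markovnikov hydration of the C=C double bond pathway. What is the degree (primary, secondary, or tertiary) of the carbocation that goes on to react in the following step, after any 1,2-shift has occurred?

Step 1: The π electrons of the C=C bond attack a proton of H3O⁺; Markovnikov addition places the new C–H on the less-substituted alkene carbon, so the positive charge ends up on the more-substituted carbon — a secondary carbocation. H2O is released.
No single 1,2-shift to an adjacent carbon would give a more-substituted cation, so no rearrangement occurs.

secondary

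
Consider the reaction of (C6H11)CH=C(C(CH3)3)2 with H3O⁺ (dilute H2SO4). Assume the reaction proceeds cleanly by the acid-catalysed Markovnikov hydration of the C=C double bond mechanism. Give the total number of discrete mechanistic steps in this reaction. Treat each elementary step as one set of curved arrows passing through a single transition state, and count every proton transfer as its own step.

3

Step 1: Protonation of the alkene by H3O⁺: the π bond acts as the nucleophile and picks up H⁺, giving the more stable (Markovnikov) tertiary carbocation. H2O is released.
(No 1,2-shift: no single shift to an adjacent carbon would give a more stable cation.)
Step 2: Nucleophilic capture of the cation by H2O produces the protonated alcohol (an oxonium ion).
Step 3: Proton transfer from the O–H of the oxonium ion to H2O completes the catalytic cycle and yields the alcohol.
Total: 3 elementary steps.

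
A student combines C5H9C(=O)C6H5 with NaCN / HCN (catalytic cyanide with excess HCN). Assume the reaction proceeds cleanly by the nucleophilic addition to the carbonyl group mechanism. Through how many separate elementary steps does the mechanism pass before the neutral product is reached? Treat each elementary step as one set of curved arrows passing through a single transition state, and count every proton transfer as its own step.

Step 1: A lone pair / filled orbital on CN⁻ attacks the electrophilic carbonyl carbon; the π(C=O) electrons shift onto oxygen, producing a tetrahedral alkoxide intermediate.
Step 2: The alkoxide is protonated in situ by undissociated HCN, yielding a cyanohydrin; the CN⁻ so formed carries on the cycle.
Total: 2 elementary steps.

2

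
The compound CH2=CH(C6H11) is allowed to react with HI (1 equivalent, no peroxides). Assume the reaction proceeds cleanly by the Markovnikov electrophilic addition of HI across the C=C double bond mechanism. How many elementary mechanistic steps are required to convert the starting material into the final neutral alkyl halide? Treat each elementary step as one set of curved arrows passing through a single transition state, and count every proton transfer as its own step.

Step 1: The π electrons of the C=C bond attack a proton of HI; Markovnikov addition places the new C–H on the less-substituted alkene carbon, so the positive charge ends up on the more-substituted carbon — a secondary carbocation. The H–I bond breaks heterolytically, releasing I⁻.
Step 2: A hydride (H with its bonding pair) migrates from the adjacent cyclohexyl carbon to the cationic centre — a 1,2-hydride shift — upgrading the secondary cation to a tertiary one.
Step 3: Nucleophilic attack by I⁻ on the carbocation completes the addition, giving R–I.
Total: 3 elementary steps.

3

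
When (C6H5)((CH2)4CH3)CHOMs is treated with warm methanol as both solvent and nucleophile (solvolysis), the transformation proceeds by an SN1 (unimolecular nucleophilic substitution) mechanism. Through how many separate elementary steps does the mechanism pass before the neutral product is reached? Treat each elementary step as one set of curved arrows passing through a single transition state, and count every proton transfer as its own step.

3

Step 1: The C–O bond breaks with both electrons going to the mesylate; MsO⁻ leaves and a secondary carbocation remains.
(No 1,2-shift: no single shift to an adjacent carbon would give a more stable cation.)
Step 2: CH3OH donates an oxygen lone pair into the empty p orbital of the cation, giving a protonated ether (an oxonium ion).
Step 3: Deprotonation of the oxonium oxygen by solvent methanol yields the neutral ether.
Total: 3 elementary steps.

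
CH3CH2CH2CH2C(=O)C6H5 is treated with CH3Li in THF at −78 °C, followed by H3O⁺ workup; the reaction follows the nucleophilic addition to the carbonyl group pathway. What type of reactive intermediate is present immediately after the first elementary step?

Step 1: the carbanion-like carbon of CH3Li attacks the sp² carbonyl carbon; the C=O π bond breaks and the electrons end up as a lone pair on the alkoxide oxygen of the tetrahedral intermediate.
After step 1 the species present is a tetrahedral alkoxide intermediate.

tetrahedral alkoxide intermediate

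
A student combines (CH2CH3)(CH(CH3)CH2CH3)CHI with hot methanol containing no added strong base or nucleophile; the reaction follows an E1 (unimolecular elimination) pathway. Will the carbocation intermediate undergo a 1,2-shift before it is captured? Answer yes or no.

The first-formed carbocation is secondary.
The adjacent sec-butyl carbon already bears 2 other carbon substituents and has a hydrogen to migrate; after a 1,2-hydride shift from that carbon the positive charge sits on a tertiary centre.
Tertiary is more stable than secondary, so the shift occurs.

yes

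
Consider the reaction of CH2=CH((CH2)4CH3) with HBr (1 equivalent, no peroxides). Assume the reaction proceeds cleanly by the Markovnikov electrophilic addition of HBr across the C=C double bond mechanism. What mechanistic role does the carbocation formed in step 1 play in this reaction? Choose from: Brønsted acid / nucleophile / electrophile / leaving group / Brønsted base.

electrophile

Step 2: Br⁻ captures the cation: a lone pair on Br⁻ fills the empty p orbital, producing the alkyl halide product.
The carbocation formed in step 1 accepts an electron pair into an empty or π* orbital — it is the electrophile.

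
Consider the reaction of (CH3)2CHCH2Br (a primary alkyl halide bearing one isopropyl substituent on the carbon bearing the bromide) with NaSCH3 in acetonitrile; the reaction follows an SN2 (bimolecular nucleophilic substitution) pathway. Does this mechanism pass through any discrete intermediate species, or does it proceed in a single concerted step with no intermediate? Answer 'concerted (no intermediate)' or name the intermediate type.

Backside attack by CH3S⁻ on the carbon bearing the bromide: the new C–S bond forms as the C–Br bond breaks, with Walden inversion at carbon.
All bond changes occur in one transition state; no discrete intermediate is formed.

concerted (no intermediate)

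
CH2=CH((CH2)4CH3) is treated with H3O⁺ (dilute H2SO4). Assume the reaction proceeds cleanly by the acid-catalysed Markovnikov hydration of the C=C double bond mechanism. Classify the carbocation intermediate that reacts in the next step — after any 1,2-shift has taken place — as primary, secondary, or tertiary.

secondary

Step 1: Protonation of the alkene by H3O⁺: the π bond acts as the nucleophile and picks up H⁺, giving the more stable (Markovnikov) secondary carbocation. H2O is released.
No single 1,2-shift to an adjacent carbon would give a more-substituted cation, so no rearrangement occurs.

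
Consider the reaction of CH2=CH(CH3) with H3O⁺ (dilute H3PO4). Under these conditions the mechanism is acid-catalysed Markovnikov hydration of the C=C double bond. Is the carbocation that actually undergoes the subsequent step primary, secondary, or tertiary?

Step 1: Electrophilic addition begins with the π(C=C) electrons forming a bond to the proton of H3O⁺. Following Markovnikov's rule, the resulting cation is secondary. H2O is released.
No single 1,2-shift to an adjacent carbon would give a more-substituted cation, so no rearrangement occurs.

secondary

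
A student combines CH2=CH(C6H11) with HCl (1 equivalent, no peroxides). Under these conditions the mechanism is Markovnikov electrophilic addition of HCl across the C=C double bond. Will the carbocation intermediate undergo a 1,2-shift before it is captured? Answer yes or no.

The first-formed carbocation is secondary.
The adjacent cyclohexyl carbon already bears 2 other carbon substituents and has a hydrogen to migrate; after a 1,2-hydride shift from that carbon the positive charge sits on a tertiary centre.
Tertiary is more stable than secondary, so the shift occurs.

yes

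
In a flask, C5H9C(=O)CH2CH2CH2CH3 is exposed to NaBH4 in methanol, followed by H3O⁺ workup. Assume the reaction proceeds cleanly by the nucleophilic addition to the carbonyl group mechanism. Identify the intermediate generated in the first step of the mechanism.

tetrahedral alkoxide intermediate

Step 1: H⁻ (delivered from BH4⁻) attacks the sp² carbonyl carbon; the C=O π bond breaks and the electrons end up as a lone pair on the alkoxide oxygen of the tetrahedral intermediate.
After step 1 the species present is a tetrahedral alkoxide intermediate.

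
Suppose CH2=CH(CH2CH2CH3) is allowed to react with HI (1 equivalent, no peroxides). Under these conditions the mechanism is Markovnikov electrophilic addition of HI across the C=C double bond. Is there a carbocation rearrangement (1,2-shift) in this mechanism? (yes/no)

The first-formed carbocation is secondary.
No single 1,2-shift to an adjacent carbon would produce a more-substituted cation than the one already present, so no rearrangement occurs.

no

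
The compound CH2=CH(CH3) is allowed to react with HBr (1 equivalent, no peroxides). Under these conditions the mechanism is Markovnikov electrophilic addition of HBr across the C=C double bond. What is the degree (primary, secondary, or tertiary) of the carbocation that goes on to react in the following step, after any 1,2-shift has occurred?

secondary

Step 1: Protonation of the alkene by HBr: the π bond acts as the nucleophile and picks up H⁺, giving the more stable (Markovnikov) secondary carbocation. The H–Br bond breaks heterolytically, releasing Br⁻.
No single 1,2-shift to an adjacent carbon would give a more-substituted cation, so no rearrangement occurs.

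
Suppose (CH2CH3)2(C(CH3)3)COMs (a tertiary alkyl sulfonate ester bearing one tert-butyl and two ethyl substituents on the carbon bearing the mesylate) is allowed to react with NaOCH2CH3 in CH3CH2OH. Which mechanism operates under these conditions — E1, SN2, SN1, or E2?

E2

Conditions: a strong base with a tertiary substrate bearing a β-hydrogen.
These conditions are the textbook signature of the E2 pathway.
A strong (often hindered) base removes a β-H in concert with loss of the leaving group — bimolecular elimination.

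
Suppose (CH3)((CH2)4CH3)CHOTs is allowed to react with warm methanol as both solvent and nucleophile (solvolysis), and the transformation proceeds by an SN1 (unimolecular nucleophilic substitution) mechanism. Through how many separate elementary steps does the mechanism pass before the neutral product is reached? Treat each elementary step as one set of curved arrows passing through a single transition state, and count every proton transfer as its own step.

3

Step 1: Rate-determining heterolysis of the C–O bond gives TsO⁻ and a secondary carbocation.
(No 1,2-shift: no single shift to an adjacent carbon would give a more stable cation.)
Step 2: CH3OH donates an oxygen lone pair into the empty p orbital of the cation, giving a protonated ether (an oxonium ion).
Step 3: Proton transfer from the O–H of the oxonium ion to a solvent molecule delivers the neutral ether.
Total: 3 elementary steps.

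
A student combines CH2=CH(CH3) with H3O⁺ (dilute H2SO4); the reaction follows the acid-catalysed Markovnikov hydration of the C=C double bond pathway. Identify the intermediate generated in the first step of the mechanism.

secondary carbocation

Step 1: The π electrons of the C=C bond attack a proton of H3O⁺; Markovnikov addition places the new C–H on the less-substituted alkene carbon, so the positive charge ends up on the more-substituted carbon — a secondary carbocation. H2O is released.
After step 1 the species present is a secondary carbocation.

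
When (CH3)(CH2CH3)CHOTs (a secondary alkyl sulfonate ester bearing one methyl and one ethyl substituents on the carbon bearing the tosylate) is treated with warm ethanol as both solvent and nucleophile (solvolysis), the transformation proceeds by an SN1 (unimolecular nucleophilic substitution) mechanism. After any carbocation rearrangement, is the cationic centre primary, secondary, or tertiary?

Step 1: Unassisted departure of TsO⁻ (taking the C–O bonding pair) generates a secondary carbocation.
No single 1,2-shift to an adjacent carbon would give a more-substituted cation, so no rearrangement occurs.

secondary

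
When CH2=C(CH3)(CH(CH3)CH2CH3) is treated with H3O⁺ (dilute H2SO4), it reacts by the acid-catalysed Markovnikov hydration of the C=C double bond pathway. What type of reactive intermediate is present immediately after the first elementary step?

tertiary carbocation

Step 1: Electrophilic addition begins with the π(C=C) electrons forming a bond to the proton of H3O⁺. Following Markovnikov's rule, the resulting cation is tertiary. H2O is released.
After step 1 the species present is a tertiary carbocation.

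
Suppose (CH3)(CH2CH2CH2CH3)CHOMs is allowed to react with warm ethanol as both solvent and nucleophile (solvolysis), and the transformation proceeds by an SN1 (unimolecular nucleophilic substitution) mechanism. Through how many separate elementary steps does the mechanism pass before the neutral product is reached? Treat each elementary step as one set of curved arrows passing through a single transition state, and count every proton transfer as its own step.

Step 1: The C–O bond breaks with both electrons going to the mesylate; MsO⁻ leaves and a secondary carbocation remains.
(No 1,2-shift: no single shift to an adjacent carbon would give a more stable cation.)
Step 2: CH3CH2OH donates an oxygen lone pair into the empty p orbital of the cation, giving a protonated ether (an oxonium ion).
Step 3: Deprotonation of the oxonium oxygen by solvent ethanol yields the neutral ether.
Total: 3 elementary steps.

3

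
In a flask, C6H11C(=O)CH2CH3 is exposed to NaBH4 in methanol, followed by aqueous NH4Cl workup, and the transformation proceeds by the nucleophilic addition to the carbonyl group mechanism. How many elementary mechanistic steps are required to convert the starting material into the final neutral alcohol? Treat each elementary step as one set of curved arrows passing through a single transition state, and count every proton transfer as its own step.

Step 1: Nucleophilic addition: H⁻ (delivered from BH4⁻) adds to the carbonyl carbon, pushing the π(C=O) electron pair onto oxygen and giving a tetrahedral alkoxide.
Step 2: The alkoxide picks up a proton during aqueous NH4Cl workup to yield an alcohol.
Total: 2 elementary steps.

2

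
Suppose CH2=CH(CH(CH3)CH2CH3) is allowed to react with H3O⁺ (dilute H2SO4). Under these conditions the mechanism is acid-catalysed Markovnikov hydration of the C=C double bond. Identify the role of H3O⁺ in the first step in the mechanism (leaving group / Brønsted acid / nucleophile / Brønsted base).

Step 1: Protonation of the alkene by H3O⁺: the π bond acts as the nucleophile and picks up H⁺, giving the more stable (Markovnikov) secondary carbocation. H2O is released.
H3O⁺ in the first step donates a proton in a proton-transfer step — a Brønsted acid.

Brønsted acid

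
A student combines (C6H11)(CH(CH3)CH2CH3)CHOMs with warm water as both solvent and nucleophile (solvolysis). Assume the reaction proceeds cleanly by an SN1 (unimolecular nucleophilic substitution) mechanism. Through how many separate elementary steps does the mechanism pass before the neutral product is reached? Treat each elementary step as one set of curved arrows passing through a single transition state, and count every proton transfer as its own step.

4

Step 1: The C–O bond breaks with both electrons going to the mesylate; MsO⁻ leaves and a secondary carbocation remains.
Step 2: A 1,2-hydride shift from the adjacent sec-butyl carbon moves the positive charge from the secondary centre to an adjacent carbon, generating a more stable tertiary carbocation.
Step 3: A lone pair on the oxygen of H2O attacks the carbocation, forming a new C–O σ-bond and an oxonium ion.
Step 4: A second solvent molecule removes the proton on oxygen, giving the neutral alcohol product.
Total: 4 elementary steps.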